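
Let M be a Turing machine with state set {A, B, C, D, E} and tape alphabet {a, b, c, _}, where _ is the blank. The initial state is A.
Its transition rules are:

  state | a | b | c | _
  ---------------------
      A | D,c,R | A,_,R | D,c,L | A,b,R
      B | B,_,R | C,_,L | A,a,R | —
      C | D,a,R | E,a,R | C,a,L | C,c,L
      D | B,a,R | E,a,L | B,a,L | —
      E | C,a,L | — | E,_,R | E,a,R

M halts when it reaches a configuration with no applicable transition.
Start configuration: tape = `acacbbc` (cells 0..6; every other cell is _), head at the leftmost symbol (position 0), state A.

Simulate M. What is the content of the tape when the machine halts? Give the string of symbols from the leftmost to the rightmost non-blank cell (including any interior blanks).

A | [a]cacbbc   read a → write c, move R, go to D
D | c[c]acbbc   read c → write a, move L, go to B
B | [c]aacbbc   read c → write a, move R, go to A
A | a[a]acbbc   read a → write c, move R, go to D
D | ac[a]cbbc   read a → write a, move R, go to B
B | aca[c]bbc   read c → write a, move R, go to A
A | acaa[b]bc   read b → write _, move R, go to A
A | acaa_[b]c   read b → write _, move R, go to A
A | acaa__[c]   read c → write c, move L, go to D
D | acaa_[_]c
The non-blank tape span at halt is acaa__c.

acaa__c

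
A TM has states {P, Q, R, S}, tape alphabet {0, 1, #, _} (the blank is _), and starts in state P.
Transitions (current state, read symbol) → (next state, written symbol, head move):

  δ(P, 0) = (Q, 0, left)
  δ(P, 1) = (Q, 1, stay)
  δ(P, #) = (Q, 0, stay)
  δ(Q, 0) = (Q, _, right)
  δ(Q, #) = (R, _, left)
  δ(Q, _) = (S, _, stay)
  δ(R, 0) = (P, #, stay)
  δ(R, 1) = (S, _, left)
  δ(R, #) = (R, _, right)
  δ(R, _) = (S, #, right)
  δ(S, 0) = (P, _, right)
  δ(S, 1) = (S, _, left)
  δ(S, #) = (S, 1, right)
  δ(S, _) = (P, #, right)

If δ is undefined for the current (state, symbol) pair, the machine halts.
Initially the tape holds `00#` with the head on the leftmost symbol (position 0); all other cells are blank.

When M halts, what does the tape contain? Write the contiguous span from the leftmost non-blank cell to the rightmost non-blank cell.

#__#

state=P head=0 tape=__[0]0#__   (P,0)→(Q,0,left)
state=Q head=-1 tape=_[_]00#__   (Q,_)→(S,_,stay)
state=S head=-1 tape=_[_]00#__   (S,_)→(P,#,right)
state=P head=0 tape=_#[0]0#__   (P,0)→(Q,0,left)
state=Q head=-1 tape=_[#]00#__   (Q,#)→(R,_,left)
state=R head=-2 tape=[_]_00#__   (R,_)→(S,#,right)
state=S head=-1 tape=#[_]00#__   (S,_)→(P,#,right)
state=P head=0 tape=##[0]0#__   (P,0)→(Q,0,left)
state=Q head=-1 tape=#[#]00#__   (Q,#)→(R,_,left)
state=R head=-2 tape=[#]_00#__   (R,#)→(R,_,right)
state=R head=-1 tape=_[_]00#__   (R,_)→(S,#,right)
state=S head=0 tape=_#[0]0#__   (S,0)→(P,_,right)
state=P head=1 tape=_#_[0]#__   (P,0)→(Q,0,left)
state=Q head=0 tape=_#[_]0#__   (Q,_)→(S,_,stay)
state=S head=0 tape=_#[_]0#__   (S,_)→(P,#,right)
state=P head=1 tape=_##[0]#__   (P,0)→(Q,0,left)
state=Q head=0 tape=_#[#]0#__   (Q,#)→(R,_,left)
state=R head=-1 tape=_[#]_0#__   (R,#)→(R,_,right)
state=R head=0 tape=__[_]0#__   (R,_)→(S,#,right)
state=S head=1 tape=__#[0]#__   (S,0)→(P,_,right)
state=P head=2 tape=__#_[#]__   (P,#)→(Q,0,stay)
state=Q head=2 tape=__#_[0]__   (Q,0)→(Q,_,right)
state=Q head=3 tape=__#__[_]_   (Q,_)→(S,_,stay)
state=S head=3 tape=__#__[_]_   (S,_)→(P,#,right)
state=P head=4 tape=__#__#[_]
The non-blank tape span at halt is #__#.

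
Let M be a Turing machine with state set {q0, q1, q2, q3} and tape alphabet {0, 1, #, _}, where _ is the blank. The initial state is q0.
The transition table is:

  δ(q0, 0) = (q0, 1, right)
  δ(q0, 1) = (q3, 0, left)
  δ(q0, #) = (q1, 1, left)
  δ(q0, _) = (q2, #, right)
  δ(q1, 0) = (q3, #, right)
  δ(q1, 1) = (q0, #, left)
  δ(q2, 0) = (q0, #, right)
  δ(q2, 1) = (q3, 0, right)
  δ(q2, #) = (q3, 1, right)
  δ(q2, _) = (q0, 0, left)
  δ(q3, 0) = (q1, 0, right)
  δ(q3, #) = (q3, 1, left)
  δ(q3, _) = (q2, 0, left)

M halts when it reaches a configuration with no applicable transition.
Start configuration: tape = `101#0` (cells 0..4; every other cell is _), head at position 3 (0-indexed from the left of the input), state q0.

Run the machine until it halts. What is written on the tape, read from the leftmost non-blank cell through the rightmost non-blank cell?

state=q0 head=3 tape=______101[#]0   (q0,#)→(q1,1,left)
state=q1 head=2 tape=______10[1]10   (q1,1)→(q0,#,left)
state=q0 head=1 tape=______1[0]#10   (q0,0)→(q0,1,right)
state=q0 head=2 tape=______11[#]10   (q0,#)→(q1,1,left)
state=q1 head=1 tape=______1[1]110   (q1,1)→(q0,#,left)
state=q0 head=0 tape=______[1]#110   (q0,1)→(q3,0,left)
state=q3 head=-1 tape=_____[_]0#110   (q3,_)→(q2,0,left)
state=q2 head=-2 tape=____[_]00#110   (q2,_)→(q0,0,left)
state=q0 head=-3 tape=___[_]000#110   (q0,_)→(q2,#,right)
state=q2 head=-2 tape=___#[0]00#110   (q2,0)→(q0,#,right)
state=q0 head=-1 tape=___##[0]0#110   (q0,0)→(q0,1,right)
state=q0 head=0 tape=___##1[0]#110   (q0,0)→(q0,1,right)
state=q0 head=1 tape=___##11[#]110   (q0,#)→(q1,1,left)
state=q1 head=0 tape=___##1[1]1110   (q1,1)→(q0,#,left)
state=q0 head=-1 tape=___##[1]#1110   (q0,1)→(q3,0,left)
state=q3 head=-2 tape=___#[#]0#1110   (q3,#)→(q3,1,left)
state=q3 head=-3 tape=___[#]10#1110   (q3,#)→(q3,1,left)
state=q3 head=-4 tape=__[_]110#1110   (q3,_)→(q2,0,left)
state=q2 head=-5 tape=_[_]0110#1110   (q2,_)→(q0,0,left)
state=q0 head=-6 tape=[_]00110#1110   (q0,_)→(q2,#,right)
state=q2 head=-5 tape=#[0]0110#1110   (q2,0)→(q0,#,right)
state=q0 head=-4 tape=##[0]110#1110   (q0,0)→(q0,1,right)
state=q0 head=-3 tape=##1[1]10#1110   (q0,1)→(q3,0,left)
state=q3 head=-4 tape=##[1]010#1110
The non-blank tape span at halt is ##1010#1110.

##1010#1110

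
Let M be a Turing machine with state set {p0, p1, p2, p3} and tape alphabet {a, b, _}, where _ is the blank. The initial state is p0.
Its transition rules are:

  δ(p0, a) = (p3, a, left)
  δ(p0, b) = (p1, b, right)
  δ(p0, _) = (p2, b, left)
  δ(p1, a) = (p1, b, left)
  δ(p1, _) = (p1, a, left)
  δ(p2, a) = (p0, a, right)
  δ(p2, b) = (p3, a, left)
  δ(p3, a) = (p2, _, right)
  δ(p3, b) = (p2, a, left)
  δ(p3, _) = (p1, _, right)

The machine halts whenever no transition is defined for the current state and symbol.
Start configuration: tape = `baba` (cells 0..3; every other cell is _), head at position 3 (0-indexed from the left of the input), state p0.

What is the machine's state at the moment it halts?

p1

p0 | bab[a]__   read a → write a, move left, go to p3
p3 | ba[b]a__   read b → write a, move left, go to p2
p2 | b[a]aa__   read a → write a, move right, go to p0
p0 | ba[a]a__   read a → write a, move left, go to p3
p3 | b[a]aa__   read a → write _, move right, go to p2
p2 | b_[a]a__   read a → write a, move right, go to p0
p0 | b_a[a]__   read a → write a, move left, go to p3
p3 | b_[a]a__   read a → write _, move right, go to p2
p2 | b__[a]__   read a → write a, move right, go to p0
p0 | b__a[_]_   read _ → write b, move left, go to p2
p2 | b__[a]b_   read a → write a, move right, go to p0
p0 | b__a[b]_   read b → write b, move right, go to p1
p1 | b__ab[_]   read _ → write a, move left, go to p1
p1 | b__a[b]a
No transition is defined for (p1, b); M halts in state p1.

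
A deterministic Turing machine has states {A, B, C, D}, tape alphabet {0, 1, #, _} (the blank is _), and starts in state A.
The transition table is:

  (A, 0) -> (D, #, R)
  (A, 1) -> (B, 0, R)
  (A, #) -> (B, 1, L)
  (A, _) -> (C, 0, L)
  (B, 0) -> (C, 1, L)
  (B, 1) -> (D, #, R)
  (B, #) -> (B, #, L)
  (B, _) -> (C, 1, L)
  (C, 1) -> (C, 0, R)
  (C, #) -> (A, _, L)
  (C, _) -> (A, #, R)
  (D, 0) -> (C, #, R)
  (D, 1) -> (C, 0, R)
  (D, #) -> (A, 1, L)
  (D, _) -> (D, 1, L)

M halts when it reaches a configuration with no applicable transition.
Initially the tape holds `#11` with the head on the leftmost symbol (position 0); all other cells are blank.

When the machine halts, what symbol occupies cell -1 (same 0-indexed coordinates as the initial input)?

A | __[#]11__   read # → write 1, move L, go to B
B | _[_]111__   read _ → write 1, move L, go to C
C | [_]1111__   read _ → write #, move R, go to A
A | #[1]111__   read 1 → write 0, move R, go to B
B | #0[1]11__   read 1 → write #, move R, go to D
D | #0#[1]1__   read 1 → write 0, move R, go to C
C | #0#0[1]__   read 1 → write 0, move R, go to C
C | #0#00[_]_   read _ → write #, move R, go to A
A | #0#00#[_]   read _ → write 0, move L, go to C
C | #0#00[#]0   read # → write _, move L, go to A
A | #0#0[0]_0   read 0 → write #, move R, go to D
D | #0#0#[_]0   read _ → write 1, move L, go to D
D | #0#0[#]10   read # → write 1, move L, go to A
A | #0#[0]110   read 0 → write #, move R, go to D
D | #0##[1]10   read 1 → write 0, move R, go to C
C | #0##0[1]0   read 1 → write 0, move R, go to C
C | #0##00[0]
Cell -1 holds 0 when M halts.

0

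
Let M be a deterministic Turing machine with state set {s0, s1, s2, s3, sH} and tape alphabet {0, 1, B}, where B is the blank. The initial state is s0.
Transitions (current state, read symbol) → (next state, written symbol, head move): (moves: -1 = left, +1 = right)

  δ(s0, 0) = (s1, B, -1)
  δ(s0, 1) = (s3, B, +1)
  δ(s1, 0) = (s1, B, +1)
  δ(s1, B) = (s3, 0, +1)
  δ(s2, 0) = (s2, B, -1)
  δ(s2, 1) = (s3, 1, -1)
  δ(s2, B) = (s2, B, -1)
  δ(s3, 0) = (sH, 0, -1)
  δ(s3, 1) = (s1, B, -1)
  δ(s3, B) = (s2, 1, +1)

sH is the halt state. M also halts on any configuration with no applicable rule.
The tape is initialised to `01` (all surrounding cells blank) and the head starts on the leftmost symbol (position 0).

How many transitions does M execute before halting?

state=s0 head=0 tape=B[0]1BB   (s0,0)→(s1,B,-1)
state=s1 head=-1 tape=[B]B1BB   (s1,B)→(s3,0,+1)
state=s3 head=0 tape=0[B]1BB   (s3,B)→(s2,1,+1)
state=s2 head=1 tape=01[1]BB   (s2,1)→(s3,1,-1)
state=s3 head=0 tape=0[1]1BB   (s3,1)→(s1,B,-1)
state=s1 head=-1 tape=[0]B1BB   (s1,0)→(s1,B,+1)
state=s1 head=0 tape=B[B]1BB   (s1,B)→(s3,0,+1)
state=s3 head=1 tape=B0[1]BB   (s3,1)→(s1,B,-1)
state=s1 head=0 tape=B[0]BBB   (s1,0)→(s1,B,+1)
state=s1 head=1 tape=BB[B]BB   (s1,B)→(s3,0,+1)
state=s3 head=2 tape=BB0[B]B   (s3,B)→(s2,1,+1)
state=s2 head=3 tape=BB01[B]   (s2,B)→(s2,B,-1)
state=s2 head=2 tape=BB0[1]B   (s2,1)→(s3,1,-1)
state=s3 head=1 tape=BB[0]1B   (s3,0)→(sH,0,-1)
state=sH head=0 tape=B[B]01B
M halts after 14 transitions.

14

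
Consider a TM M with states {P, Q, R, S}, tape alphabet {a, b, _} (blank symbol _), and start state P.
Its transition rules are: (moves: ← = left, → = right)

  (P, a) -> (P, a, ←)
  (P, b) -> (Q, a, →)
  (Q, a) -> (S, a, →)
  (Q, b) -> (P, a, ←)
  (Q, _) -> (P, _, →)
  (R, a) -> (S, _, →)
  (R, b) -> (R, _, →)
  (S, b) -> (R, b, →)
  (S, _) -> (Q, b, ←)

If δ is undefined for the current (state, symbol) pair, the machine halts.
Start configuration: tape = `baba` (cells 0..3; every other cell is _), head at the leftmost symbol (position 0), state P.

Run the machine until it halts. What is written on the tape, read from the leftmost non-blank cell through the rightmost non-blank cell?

state=P head=0 tape=[b]aba___   (P,b)→(Q,a,→)
state=Q head=1 tape=a[a]ba___   (Q,a)→(S,a,→)
state=S head=2 tape=aa[b]a___   (S,b)→(R,b,→)
state=R head=3 tape=aab[a]___   (R,a)→(S,_,→)
state=S head=4 tape=aab_[_]__   (S,_)→(Q,b,←)
state=Q head=3 tape=aab[_]b__   (Q,_)→(P,_,→)
state=P head=4 tape=aab_[b]__   (P,b)→(Q,a,→)
state=Q head=5 tape=aab_a[_]_   (Q,_)→(P,_,→)
state=P head=6 tape=aab_a_[_]
The non-blank tape span at halt is aab_a.

aab_a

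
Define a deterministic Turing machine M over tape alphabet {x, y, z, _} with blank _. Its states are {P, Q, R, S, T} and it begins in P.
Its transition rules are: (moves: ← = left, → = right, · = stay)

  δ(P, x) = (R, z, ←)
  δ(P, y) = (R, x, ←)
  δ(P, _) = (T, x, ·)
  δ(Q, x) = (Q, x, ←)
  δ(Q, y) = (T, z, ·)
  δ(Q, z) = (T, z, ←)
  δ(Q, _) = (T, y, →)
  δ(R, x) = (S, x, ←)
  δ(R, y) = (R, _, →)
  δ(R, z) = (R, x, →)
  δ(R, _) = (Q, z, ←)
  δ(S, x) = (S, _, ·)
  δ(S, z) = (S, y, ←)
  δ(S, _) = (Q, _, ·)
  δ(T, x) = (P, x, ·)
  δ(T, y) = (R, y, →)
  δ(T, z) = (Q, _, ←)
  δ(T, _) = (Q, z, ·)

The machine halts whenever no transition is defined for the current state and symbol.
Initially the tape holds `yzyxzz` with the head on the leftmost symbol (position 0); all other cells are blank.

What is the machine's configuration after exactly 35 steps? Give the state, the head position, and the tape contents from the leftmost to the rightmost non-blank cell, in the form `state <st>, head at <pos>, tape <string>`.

state R, head at -1, tape y_xyzzyxzz

P | ____[y]zyxzz   read y → write x, move ←, go to R
R | ___[_]xzyxzz   read _ → write z, move ←, go to Q
Q | __[_]zxzyxzz   read _ → write y, move →, go to T
T | __y[z]xzyxzz   read z → write _, move ←, go to Q
Q | __[y]_xzyxzz   read y → write z, move ·, go to T
T | __[z]_xzyxzz   read z → write _, move ←, go to Q
Q | _[_]__xzyxzz   read _ → write y, move →, go to T
T | _y[_]_xzyxzz   read _ → write z, move ·, go to Q
Q | _y[z]_xzyxzz   read z → write z, move ←, go to T
T | _[y]z_xzyxzz   read y → write y, move →, go to R
R | _y[z]_xzyxzz   read z → write x, move →, go to R
R | _yx[_]xzyxzz   read _ → write z, move ←, go to Q
Q | _y[x]zxzyxzz   read x → write x, move ←, go to Q
Q | _[y]xzxzyxzz   read y → write z, move ·, go to T
T | _[z]xzxzyxzz   read z → write _, move ←, go to Q
Q | [_]_xzxzyxzz   read _ → write y, move →, go to T
T | y[_]xzxzyxzz   read _ → write z, move ·, go to Q
Q | y[z]xzxzyxzz   read z → write z, move ←, go to T
T | [y]zxzxzyxzz   read y → write y, move →, go to R
R | y[z]xzxzyxzz   read z → write x, move →, go to R
R | yx[x]zxzyxzz   read x → write x, move ←, go to S
S | y[x]xzxzyxzz   read x → write _, move ·, go to S
S | y[_]xzxzyxzz   read _ → write _, move ·, go to Q
Q | y[_]xzxzyxzz   read _ → write y, move →, go to T
T | yy[x]zxzyxzz   read x → write x, move ·, go to P
P | yy[x]zxzyxzz   read x → write z, move ←, go to R
R | y[y]zzxzyxzz   read y → write _, move →, go to R
R | y_[z]zxzyxzz   read z → write x, move →, go to R
R | y_x[z]xzyxzz   read z → write x, move →, go to R
R | y_xx[x]zyxzz   read x → write x, move ←, go to S
S | y_x[x]xzyxzz   read x → write _, move ·, go to S
S | y_x[_]xzyxzz   read _ → write _, move ·, go to Q
Q | y_x[_]xzyxzz   read _ → write y, move →, go to T
T | y_xy[x]zyxzz   read x → write x, move ·, go to P
P | y_xy[x]zyxzz   read x → write z, move ←, go to R
R | y_x[y]zzyxzz
After 35 steps: state R, head at -1, tape y_xyzzyxzz.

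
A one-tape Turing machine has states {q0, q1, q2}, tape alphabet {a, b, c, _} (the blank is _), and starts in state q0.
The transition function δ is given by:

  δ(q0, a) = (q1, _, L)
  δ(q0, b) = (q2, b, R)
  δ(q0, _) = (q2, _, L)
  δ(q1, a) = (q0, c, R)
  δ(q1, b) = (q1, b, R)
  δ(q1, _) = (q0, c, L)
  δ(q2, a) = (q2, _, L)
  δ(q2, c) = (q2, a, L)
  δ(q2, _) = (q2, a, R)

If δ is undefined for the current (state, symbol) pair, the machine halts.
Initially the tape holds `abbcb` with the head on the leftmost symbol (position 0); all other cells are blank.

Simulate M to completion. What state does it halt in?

state=q0 head=0 tape=_____[a]bbcb   (q0,a)→(q1,_,L)
state=q1 head=-1 tape=____[_]_bbcb   (q1,_)→(q0,c,L)
state=q0 head=-2 tape=___[_]c_bbcb   (q0,_)→(q2,_,L)
state=q2 head=-3 tape=__[_]_c_bbcb   (q2,_)→(q2,a,R)
state=q2 head=-2 tape=__a[_]c_bbcb   (q2,_)→(q2,a,R)
state=q2 head=-1 tape=__aa[c]_bbcb   (q2,c)→(q2,a,L)
state=q2 head=-2 tape=__a[a]a_bbcb   (q2,a)→(q2,_,L)
state=q2 head=-3 tape=__[a]_a_bbcb   (q2,a)→(q2,_,L)
state=q2 head=-4 tape=_[_]__a_bbcb   (q2,_)→(q2,a,R)
state=q2 head=-3 tape=_a[_]_a_bbcb   (q2,_)→(q2,a,R)
state=q2 head=-2 tape=_aa[_]a_bbcb   (q2,_)→(q2,a,R)
state=q2 head=-1 tape=_aaa[a]_bbcb   (q2,a)→(q2,_,L)
state=q2 head=-2 tape=_aa[a]__bbcb   (q2,a)→(q2,_,L)
state=q2 head=-3 tape=_a[a]___bbcb   (q2,a)→(q2,_,L)
state=q2 head=-4 tape=_[a]____bbcb   (q2,a)→(q2,_,L)
state=q2 head=-5 tape=[_]_____bbcb   (q2,_)→(q2,a,R)
state=q2 head=-4 tape=a[_]____bbcb   (q2,_)→(q2,a,R)
state=q2 head=-3 tape=aa[_]___bbcb   (q2,_)→(q2,a,R)
state=q2 head=-2 tape=aaa[_]__bbcb   (q2,_)→(q2,a,R)
state=q2 head=-1 tape=aaaa[_]_bbcb   (q2,_)→(q2,a,R)
state=q2 head=0 tape=aaaaa[_]bbcb   (q2,_)→(q2,a,R)
state=q2 head=1 tape=aaaaaa[b]bcb
No transition is defined for (q2, b); M halts in state q2.

q2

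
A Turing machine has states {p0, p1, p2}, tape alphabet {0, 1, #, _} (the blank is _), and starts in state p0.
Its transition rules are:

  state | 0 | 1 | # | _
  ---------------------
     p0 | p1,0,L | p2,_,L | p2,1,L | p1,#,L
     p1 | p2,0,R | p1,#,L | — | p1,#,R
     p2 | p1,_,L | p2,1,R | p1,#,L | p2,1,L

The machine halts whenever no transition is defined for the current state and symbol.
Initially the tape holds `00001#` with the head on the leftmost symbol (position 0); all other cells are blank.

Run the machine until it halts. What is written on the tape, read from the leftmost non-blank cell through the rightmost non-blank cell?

#_1001#

state=p0 head=0 tape=_[0]0001#   (p0,0)→(p1,0,L)
state=p1 head=-1 tape=[_]00001#   (p1,_)→(p1,#,R)
state=p1 head=0 tape=#[0]0001#   (p1,0)→(p2,0,R)
state=p2 head=1 tape=#0[0]001#   (p2,0)→(p1,_,L)
state=p1 head=0 tape=#[0]_001#   (p1,0)→(p2,0,R)
state=p2 head=1 tape=#0[_]001#   (p2,_)→(p2,1,L)
state=p2 head=0 tape=#[0]1001#   (p2,0)→(p1,_,L)
state=p1 head=-1 tape=[#]_1001#
The non-blank tape span at halt is #_1001#.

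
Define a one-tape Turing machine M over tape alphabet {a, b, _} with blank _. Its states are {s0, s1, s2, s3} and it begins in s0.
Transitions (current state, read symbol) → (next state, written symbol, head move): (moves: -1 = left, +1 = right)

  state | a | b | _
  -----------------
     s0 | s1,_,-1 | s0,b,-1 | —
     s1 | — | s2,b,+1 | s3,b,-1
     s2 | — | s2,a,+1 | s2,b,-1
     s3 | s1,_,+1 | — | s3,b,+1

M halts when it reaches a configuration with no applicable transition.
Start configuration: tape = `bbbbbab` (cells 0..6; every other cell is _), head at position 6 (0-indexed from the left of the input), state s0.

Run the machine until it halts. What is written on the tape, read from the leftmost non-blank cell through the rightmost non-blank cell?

bbbbaaab

s0 | bbbbba[b]_   read b → write b, move -1, go to s0
s0 | bbbbb[a]b_   read a → write _, move -1, go to s1
s1 | bbbb[b]_b_   read b → write b, move +1, go to s2
s2 | bbbbb[_]b_   read _ → write b, move -1, go to s2
s2 | bbbb[b]bb_   read b → write a, move +1, go to s2
s2 | bbbba[b]b_   read b → write a, move +1, go to s2
s2 | bbbbaa[b]_   read b → write a, move +1, go to s2
s2 | bbbbaaa[_]   read _ → write b, move -1, go to s2
s2 | bbbbaa[a]b
The non-blank tape span at halt is bbbbaaab.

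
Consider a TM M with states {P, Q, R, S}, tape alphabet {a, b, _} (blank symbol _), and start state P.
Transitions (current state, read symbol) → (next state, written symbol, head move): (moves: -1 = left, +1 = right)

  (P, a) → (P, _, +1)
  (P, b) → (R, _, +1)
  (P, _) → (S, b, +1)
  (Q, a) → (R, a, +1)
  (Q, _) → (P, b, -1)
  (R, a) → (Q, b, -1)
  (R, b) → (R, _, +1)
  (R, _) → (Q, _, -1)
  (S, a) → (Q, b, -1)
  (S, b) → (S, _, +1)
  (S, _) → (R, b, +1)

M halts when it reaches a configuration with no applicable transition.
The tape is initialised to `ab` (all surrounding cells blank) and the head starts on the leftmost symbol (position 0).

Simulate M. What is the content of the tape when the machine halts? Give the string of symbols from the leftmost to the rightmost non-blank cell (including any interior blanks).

b_b

state=P head=0 tape=[a]b__   (P,a)→(P,_,+1)
state=P head=1 tape=_[b]__   (P,b)→(R,_,+1)
state=R head=2 tape=__[_]_   (R,_)→(Q,_,-1)
state=Q head=1 tape=_[_]__   (Q,_)→(P,b,-1)
state=P head=0 tape=[_]b__   (P,_)→(S,b,+1)
state=S head=1 tape=b[b]__   (S,b)→(S,_,+1)
state=S head=2 tape=b_[_]_   (S,_)→(R,b,+1)
state=R head=3 tape=b_b[_]   (R,_)→(Q,_,-1)
state=Q head=2 tape=b_[b]_
The non-blank tape span at halt is b_b.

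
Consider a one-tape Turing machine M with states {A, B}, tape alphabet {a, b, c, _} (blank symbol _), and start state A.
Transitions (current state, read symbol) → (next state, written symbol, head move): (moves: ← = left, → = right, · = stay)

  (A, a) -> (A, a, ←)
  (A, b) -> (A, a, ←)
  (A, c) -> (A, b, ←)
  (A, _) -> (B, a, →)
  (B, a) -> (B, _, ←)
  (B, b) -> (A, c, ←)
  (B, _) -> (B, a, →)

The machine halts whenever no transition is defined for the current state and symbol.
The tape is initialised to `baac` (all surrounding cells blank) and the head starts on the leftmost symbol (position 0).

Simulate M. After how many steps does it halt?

29

A | ____[b]aac   read b → write a, move ←, go to A
A | ___[_]aaac   read _ → write a, move →, go to B
B | ___a[a]aac   read a → write _, move ←, go to B
B | ___[a]_aac   read a → write _, move ←, go to B
B | __[_]__aac   read _ → write a, move →, go to B
B | __a[_]_aac   read _ → write a, move →, go to B
B | __aa[_]aac   read _ → write a, move →, go to B
B | __aaa[a]ac   read a → write _, move ←, go to B
B | __aa[a]_ac   read a → write _, move ←, go to B
B | __a[a]__ac   read a → write _, move ←, go to B
B | __[a]___ac   read a → write _, move ←, go to B
B | _[_]____ac   read _ → write a, move →, go to B
B | _a[_]___ac   read _ → write a, move →, go to B
B | _aa[_]__ac   read _ → write a, move →, go to B
B | _aaa[_]_ac   read _ → write a, move →, go to B
B | _aaaa[_]ac   read _ → write a, move →, go to B
B | _aaaaa[a]c   read a → write _, move ←, go to B
B | _aaaa[a]_c   read a → write _, move ←, go to B
B | _aaa[a]__c   read a → write _, move ←, go to B
B | _aa[a]___c   read a → write _, move ←, go to B
B | _a[a]____c   read a → write _, move ←, go to B
B | _[a]_____c   read a → write _, move ←, go to B
B | [_]______c   read _ → write a, move →, go to B
B | a[_]_____c   read _ → write a, move →, go to B
B | aa[_]____c   read _ → write a, move →, go to B
B | aaa[_]___c   read _ → write a, move →, go to B
B | aaaa[_]__c   read _ → write a, move →, go to B
B | aaaaa[_]_c   read _ → write a, move →, go to B
B | aaaaaa[_]c   read _ → write a, move →, go to B
B | aaaaaaa[c]
M halts after 29 transitions.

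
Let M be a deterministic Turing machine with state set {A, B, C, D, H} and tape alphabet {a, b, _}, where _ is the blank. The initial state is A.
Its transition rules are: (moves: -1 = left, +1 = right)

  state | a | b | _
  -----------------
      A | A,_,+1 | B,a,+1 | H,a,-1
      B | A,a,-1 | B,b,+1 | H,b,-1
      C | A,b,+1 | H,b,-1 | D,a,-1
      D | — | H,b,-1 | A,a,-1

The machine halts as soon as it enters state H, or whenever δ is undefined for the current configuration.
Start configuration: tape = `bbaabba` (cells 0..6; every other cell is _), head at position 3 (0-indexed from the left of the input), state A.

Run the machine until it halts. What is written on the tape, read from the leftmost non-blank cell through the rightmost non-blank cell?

A | bba[a]bba_   read a → write _, move +1, go to A
A | bba_[b]ba_   read b → write a, move +1, go to B
B | bba_a[b]a_   read b → write b, move +1, go to B
B | bba_ab[a]_   read a → write a, move -1, go to A
A | bba_a[b]a_   read b → write a, move +1, go to B
B | bba_aa[a]_   read a → write a, move -1, go to A
A | bba_a[a]a_   read a → write _, move +1, go to A
A | bba_a_[a]_   read a → write _, move +1, go to A
A | bba_a__[_]   read _ → write a, move -1, go to H
H | bba_a_[_]a
The non-blank tape span at halt is bba_a__a.

bba_a__a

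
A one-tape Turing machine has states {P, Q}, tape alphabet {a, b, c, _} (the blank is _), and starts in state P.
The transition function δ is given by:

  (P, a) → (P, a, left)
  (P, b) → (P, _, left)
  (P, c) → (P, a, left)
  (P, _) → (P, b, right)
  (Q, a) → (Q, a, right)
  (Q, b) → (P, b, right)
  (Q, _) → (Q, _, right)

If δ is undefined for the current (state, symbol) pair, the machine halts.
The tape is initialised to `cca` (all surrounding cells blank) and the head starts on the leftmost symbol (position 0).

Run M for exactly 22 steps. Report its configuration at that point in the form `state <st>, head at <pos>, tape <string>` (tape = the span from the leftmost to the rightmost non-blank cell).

P | ____[c]ca   read c → write a, move left, go to P
P | ___[_]aca   read _ → write b, move right, go to P
P | ___b[a]ca   read a → write a, move left, go to P
P | ___[b]aca   read b → write _, move left, go to P
P | __[_]_aca   read _ → write b, move right, go to P
P | __b[_]aca   read _ → write b, move right, go to P
P | __bb[a]ca   read a → write a, move left, go to P
P | __b[b]aca   read b → write _, move left, go to P
P | __[b]_aca   read b → write _, move left, go to P
P | _[_]__aca   read _ → write b, move right, go to P
P | _b[_]_aca   read _ → write b, move right, go to P
P | _bb[_]aca   read _ → write b, move right, go to P
P | _bbb[a]ca   read a → write a, move left, go to P
P | _bb[b]aca   read b → write _, move left, go to P
P | _b[b]_aca   read b → write _, move left, go to P
P | _[b]__aca   read b → write _, move left, go to P
P | [_]___aca   read _ → write b, move right, go to P
P | b[_]__aca   read _ → write b, move right, go to P
P | bb[_]_aca   read _ → write b, move right, go to P
P | bbb[_]aca   read _ → write b, move right, go to P
P | bbbb[a]ca   read a → write a, move left, go to P
P | bbb[b]aca   read b → write _, move left, go to P
P | bb[b]_aca
After 22 steps: state P, head at -2, tape bbb_aca.

state P, head at -2, tape bbb_aca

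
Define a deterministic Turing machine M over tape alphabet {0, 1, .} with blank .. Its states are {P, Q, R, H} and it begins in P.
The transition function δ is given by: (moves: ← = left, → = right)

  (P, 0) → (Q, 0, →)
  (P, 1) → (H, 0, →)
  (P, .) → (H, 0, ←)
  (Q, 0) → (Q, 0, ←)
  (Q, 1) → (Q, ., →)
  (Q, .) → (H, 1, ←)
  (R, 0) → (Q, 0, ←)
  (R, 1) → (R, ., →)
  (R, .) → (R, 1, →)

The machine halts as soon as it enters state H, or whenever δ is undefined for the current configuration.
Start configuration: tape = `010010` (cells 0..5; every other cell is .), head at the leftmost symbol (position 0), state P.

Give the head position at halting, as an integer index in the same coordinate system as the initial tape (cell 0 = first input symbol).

state=P head=0 tape=[0]10010   (P,0)→(Q,0,→)
state=Q head=1 tape=0[1]0010   (Q,1)→(Q,.,→)
state=Q head=2 tape=0.[0]010   (Q,0)→(Q,0,←)
state=Q head=1 tape=0[.]0010   (Q,.)→(H,1,←)
state=H head=0 tape=[0]10010
At halt the head is at cell 0.

0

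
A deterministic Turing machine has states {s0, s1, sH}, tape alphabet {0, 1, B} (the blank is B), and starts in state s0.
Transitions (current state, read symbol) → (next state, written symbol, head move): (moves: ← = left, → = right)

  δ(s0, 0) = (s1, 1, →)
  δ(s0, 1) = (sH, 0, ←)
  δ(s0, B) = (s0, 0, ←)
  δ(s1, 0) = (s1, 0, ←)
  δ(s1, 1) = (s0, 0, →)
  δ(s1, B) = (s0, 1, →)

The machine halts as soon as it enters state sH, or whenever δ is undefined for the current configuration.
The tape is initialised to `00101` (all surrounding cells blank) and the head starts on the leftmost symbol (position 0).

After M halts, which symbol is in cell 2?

state=s0 head=0 tape=[0]0101BBB   (s0,0)→(s1,1,→)
state=s1 head=1 tape=1[0]101BBB   (s1,0)→(s1,0,←)
state=s1 head=0 tape=[1]0101BBB   (s1,1)→(s0,0,→)
state=s0 head=1 tape=0[0]101BBB   (s0,0)→(s1,1,→)
state=s1 head=2 tape=01[1]01BBB   (s1,1)→(s0,0,→)
state=s0 head=3 tape=010[0]1BBB   (s0,0)→(s1,1,→)
state=s1 head=4 tape=0101[1]BBB   (s1,1)→(s0,0,→)
state=s0 head=5 tape=01010[B]BB   (s0,B)→(s0,0,←)
state=s0 head=4 tape=0101[0]0BB   (s0,0)→(s1,1,→)
state=s1 head=5 tape=01011[0]BB   (s1,0)→(s1,0,←)
state=s1 head=4 tape=0101[1]0BB   (s1,1)→(s0,0,→)
state=s0 head=5 tape=01010[0]BB   (s0,0)→(s1,1,→)
state=s1 head=6 tape=010101[B]B   (s1,B)→(s0,1,→)
state=s0 head=7 tape=0101011[B]   (s0,B)→(s0,0,←)
state=s0 head=6 tape=010101[1]0   (s0,1)→(sH,0,←)
state=sH head=5 tape=01010[1]00
Cell 2 holds 0 when M halts.

0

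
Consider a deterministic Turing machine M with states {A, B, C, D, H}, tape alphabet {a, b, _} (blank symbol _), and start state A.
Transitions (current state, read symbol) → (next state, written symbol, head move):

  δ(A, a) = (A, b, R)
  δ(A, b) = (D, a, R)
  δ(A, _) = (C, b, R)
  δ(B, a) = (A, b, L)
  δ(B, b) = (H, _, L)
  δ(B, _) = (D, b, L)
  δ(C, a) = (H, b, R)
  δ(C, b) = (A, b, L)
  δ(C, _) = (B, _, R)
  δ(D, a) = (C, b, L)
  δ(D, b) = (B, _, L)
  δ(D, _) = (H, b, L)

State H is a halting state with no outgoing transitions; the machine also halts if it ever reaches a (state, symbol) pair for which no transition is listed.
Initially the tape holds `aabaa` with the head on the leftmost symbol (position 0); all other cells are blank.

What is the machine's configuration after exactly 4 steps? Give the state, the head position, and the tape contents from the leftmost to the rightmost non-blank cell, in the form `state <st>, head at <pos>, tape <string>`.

state C, head at 2, tape bbaba

A | [a]abaa   read a → write b, move R, go to A
A | b[a]baa   read a → write b, move R, go to A
A | bb[b]aa   read b → write a, move R, go to D
D | bba[a]a   read a → write b, move L, go to C
C | bb[a]ba
After 4 steps: state C, head at 2, tape bbaba.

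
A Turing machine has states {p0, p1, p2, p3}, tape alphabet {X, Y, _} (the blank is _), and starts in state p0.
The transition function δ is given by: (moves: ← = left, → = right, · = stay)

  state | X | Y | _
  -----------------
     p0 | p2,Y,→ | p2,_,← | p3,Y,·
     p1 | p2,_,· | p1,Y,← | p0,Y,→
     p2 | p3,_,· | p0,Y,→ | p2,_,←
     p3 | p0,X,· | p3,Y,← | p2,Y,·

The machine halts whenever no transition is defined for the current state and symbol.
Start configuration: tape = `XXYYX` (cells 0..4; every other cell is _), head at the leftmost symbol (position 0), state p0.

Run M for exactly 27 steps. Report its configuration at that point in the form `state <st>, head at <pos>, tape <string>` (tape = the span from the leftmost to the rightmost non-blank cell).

state=p0 head=0 tape=___[X]XYYX   (p0,X)→(p2,Y,→)
state=p2 head=1 tape=___Y[X]YYX   (p2,X)→(p3,_,·)
state=p3 head=1 tape=___Y[_]YYX   (p3,_)→(p2,Y,·)
state=p2 head=1 tape=___Y[Y]YYX   (p2,Y)→(p0,Y,→)
state=p0 head=2 tape=___YY[Y]YX   (p0,Y)→(p2,_,←)
state=p2 head=1 tape=___Y[Y]_YX   (p2,Y)→(p0,Y,→)
state=p0 head=2 tape=___YY[_]YX   (p0,_)→(p3,Y,·)
state=p3 head=2 tape=___YY[Y]YX   (p3,Y)→(p3,Y,←)
state=p3 head=1 tape=___Y[Y]YYX   (p3,Y)→(p3,Y,←)
state=p3 head=0 tape=___[Y]YYYX   (p3,Y)→(p3,Y,←)
state=p3 head=-1 tape=__[_]YYYYX   (p3,_)→(p2,Y,·)
state=p2 head=-1 tape=__[Y]YYYYX   (p2,Y)→(p0,Y,→)
state=p0 head=0 tape=__Y[Y]YYYX   (p0,Y)→(p2,_,←)
state=p2 head=-1 tape=__[Y]_YYYX   (p2,Y)→(p0,Y,→)
state=p0 head=0 tape=__Y[_]YYYX   (p0,_)→(p3,Y,·)
state=p3 head=0 tape=__Y[Y]YYYX   (p3,Y)→(p3,Y,←)
state=p3 head=-1 tape=__[Y]YYYYX   (p3,Y)→(p3,Y,←)
state=p3 head=-2 tape=_[_]YYYYYX   (p3,_)→(p2,Y,·)
state=p2 head=-2 tape=_[Y]YYYYYX   (p2,Y)→(p0,Y,→)
state=p0 head=-1 tape=_Y[Y]YYYYX   (p0,Y)→(p2,_,←)
state=p2 head=-2 tape=_[Y]_YYYYX   (p2,Y)→(p0,Y,→)
state=p0 head=-1 tape=_Y[_]YYYYX   (p0,_)→(p3,Y,·)
state=p3 head=-1 tape=_Y[Y]YYYYX   (p3,Y)→(p3,Y,←)
state=p3 head=-2 tape=_[Y]YYYYYX   (p3,Y)→(p3,Y,←)
state=p3 head=-3 tape=[_]YYYYYYX   (p3,_)→(p2,Y,·)
state=p2 head=-3 tape=[Y]YYYYYYX   (p2,Y)→(p0,Y,→)
state=p0 head=-2 tape=Y[Y]YYYYYX   (p0,Y)→(p2,_,←)
state=p2 head=-3 tape=[Y]_YYYYYX
After 27 steps: state p2, head at -3, tape Y_YYYYYX.

state p2, head at -3, tape Y_YYYYYX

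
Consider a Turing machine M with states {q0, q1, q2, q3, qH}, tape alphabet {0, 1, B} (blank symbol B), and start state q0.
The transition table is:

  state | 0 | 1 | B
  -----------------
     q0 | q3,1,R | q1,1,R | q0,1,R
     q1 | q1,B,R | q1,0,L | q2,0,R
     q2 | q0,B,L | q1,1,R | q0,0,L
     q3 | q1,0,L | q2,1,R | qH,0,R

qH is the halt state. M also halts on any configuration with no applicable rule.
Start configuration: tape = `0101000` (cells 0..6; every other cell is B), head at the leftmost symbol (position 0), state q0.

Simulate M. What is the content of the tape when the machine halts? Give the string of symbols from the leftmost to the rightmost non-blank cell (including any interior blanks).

state=q0 head=0 tape=[0]101000BB   (q0,0)→(q3,1,R)
state=q3 head=1 tape=1[1]01000BB   (q3,1)→(q2,1,R)
state=q2 head=2 tape=11[0]1000BB   (q2,0)→(q0,B,L)
state=q0 head=1 tape=1[1]B1000BB   (q0,1)→(q1,1,R)
state=q1 head=2 tape=11[B]1000BB   (q1,B)→(q2,0,R)
state=q2 head=3 tape=110[1]000BB   (q2,1)→(q1,1,R)
state=q1 head=4 tape=1101[0]00BB   (q1,0)→(q1,B,R)
state=q1 head=5 tape=1101B[0]0BB   (q1,0)→(q1,B,R)
state=q1 head=6 tape=1101BB[0]BB   (q1,0)→(q1,B,R)
state=q1 head=7 tape=1101BBB[B]B   (q1,B)→(q2,0,R)
state=q2 head=8 tape=1101BBB0[B]   (q2,B)→(q0,0,L)
state=q0 head=7 tape=1101BBB[0]0   (q0,0)→(q3,1,R)
state=q3 head=8 tape=1101BBB1[0]   (q3,0)→(q1,0,L)
state=q1 head=7 tape=1101BBB[1]0   (q1,1)→(q1,0,L)
state=q1 head=6 tape=1101BB[B]00   (q1,B)→(q2,0,R)
state=q2 head=7 tape=1101BB0[0]0   (q2,0)→(q0,B,L)
state=q0 head=6 tape=1101BB[0]B0   (q0,0)→(q3,1,R)
state=q3 head=7 tape=1101BB1[B]0   (q3,B)→(qH,0,R)
state=qH head=8 tape=1101BB10[0]
The non-blank tape span at halt is 1101BB100.

1101BB100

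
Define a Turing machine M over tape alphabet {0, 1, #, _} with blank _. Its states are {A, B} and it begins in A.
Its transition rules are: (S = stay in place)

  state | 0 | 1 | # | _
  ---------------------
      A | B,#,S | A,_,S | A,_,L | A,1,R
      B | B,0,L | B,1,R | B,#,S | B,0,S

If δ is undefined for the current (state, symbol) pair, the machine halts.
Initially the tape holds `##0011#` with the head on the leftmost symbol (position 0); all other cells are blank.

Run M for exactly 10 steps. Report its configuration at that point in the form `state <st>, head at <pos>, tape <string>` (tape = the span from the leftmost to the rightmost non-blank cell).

A | _[#]#0011#   read # → write _, move L, go to A
A | [_]_#0011#   read _ → write 1, move R, go to A
A | 1[_]#0011#   read _ → write 1, move R, go to A
A | 11[#]0011#   read # → write _, move L, go to A
A | 1[1]_0011#   read 1 → write _, move S, go to A
A | 1[_]_0011#   read _ → write 1, move R, go to A
A | 11[_]0011#   read _ → write 1, move R, go to A
A | 111[0]011#   read 0 → write #, move S, go to B
B | 111[#]011#   read # → write #, move S, go to B
B | 111[#]011#   read # → write #, move S, go to B
B | 111[#]011#
After 10 steps: state B, head at 2, tape 111#011#.

state B, head at 2, tape 111#011#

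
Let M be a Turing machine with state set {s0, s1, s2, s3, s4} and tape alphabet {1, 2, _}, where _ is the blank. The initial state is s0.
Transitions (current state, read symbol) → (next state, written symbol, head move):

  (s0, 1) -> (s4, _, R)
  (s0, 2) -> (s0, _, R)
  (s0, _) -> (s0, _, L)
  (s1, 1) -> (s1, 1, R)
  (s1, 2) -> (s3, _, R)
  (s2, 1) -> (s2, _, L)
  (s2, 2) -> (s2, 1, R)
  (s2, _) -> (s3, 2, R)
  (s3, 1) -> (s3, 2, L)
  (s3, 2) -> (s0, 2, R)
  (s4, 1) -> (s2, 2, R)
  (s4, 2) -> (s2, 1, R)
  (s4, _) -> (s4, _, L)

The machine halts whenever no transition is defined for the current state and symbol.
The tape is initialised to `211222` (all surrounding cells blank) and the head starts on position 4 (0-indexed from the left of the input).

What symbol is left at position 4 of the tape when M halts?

state=s0 head=4 tape=2112[2]2_   (s0,2)→(s0,_,R)
state=s0 head=5 tape=2112_[2]_   (s0,2)→(s0,_,R)
state=s0 head=6 tape=2112__[_]   (s0,_)→(s0,_,L)
state=s0 head=5 tape=2112_[_]_   (s0,_)→(s0,_,L)
state=s0 head=4 tape=2112[_]__   (s0,_)→(s0,_,L)
state=s0 head=3 tape=211[2]___   (s0,2)→(s0,_,R)
state=s0 head=4 tape=211_[_]__   (s0,_)→(s0,_,L)
state=s0 head=3 tape=211[_]___   (s0,_)→(s0,_,L)
state=s0 head=2 tape=21[1]____   (s0,1)→(s4,_,R)
state=s4 head=3 tape=21_[_]___   (s4,_)→(s4,_,L)
state=s4 head=2 tape=21[_]____   (s4,_)→(s4,_,L)
state=s4 head=1 tape=2[1]_____   (s4,1)→(s2,2,R)
state=s2 head=2 tape=22[_]____   (s2,_)→(s3,2,R)
state=s3 head=3 tape=222[_]___
Cell 4 holds _ when M halts.

_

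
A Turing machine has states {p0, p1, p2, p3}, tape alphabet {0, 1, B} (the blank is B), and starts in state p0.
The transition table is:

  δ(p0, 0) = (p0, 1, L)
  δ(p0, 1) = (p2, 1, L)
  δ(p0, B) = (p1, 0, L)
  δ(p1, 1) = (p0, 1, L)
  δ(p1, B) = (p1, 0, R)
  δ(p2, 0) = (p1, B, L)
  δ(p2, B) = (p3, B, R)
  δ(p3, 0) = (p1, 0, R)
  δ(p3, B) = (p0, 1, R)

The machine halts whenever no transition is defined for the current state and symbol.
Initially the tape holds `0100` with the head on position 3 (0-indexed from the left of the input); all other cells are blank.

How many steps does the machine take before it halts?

state=p0 head=3 tape=BBB010[0]   (p0,0)→(p0,1,L)
state=p0 head=2 tape=BBB01[0]1   (p0,0)→(p0,1,L)
state=p0 head=1 tape=BBB0[1]11   (p0,1)→(p2,1,L)
state=p2 head=0 tape=BBB[0]111   (p2,0)→(p1,B,L)
state=p1 head=-1 tape=BB[B]B111   (p1,B)→(p1,0,R)
state=p1 head=0 tape=BB0[B]111   (p1,B)→(p1,0,R)
state=p1 head=1 tape=BB00[1]11   (p1,1)→(p0,1,L)
state=p0 head=0 tape=BB0[0]111   (p0,0)→(p0,1,L)
state=p0 head=-1 tape=BB[0]1111   (p0,0)→(p0,1,L)
state=p0 head=-2 tape=B[B]11111   (p0,B)→(p1,0,L)
state=p1 head=-3 tape=[B]011111   (p1,B)→(p1,0,R)
state=p1 head=-2 tape=0[0]11111
M halts after 11 transitions.

11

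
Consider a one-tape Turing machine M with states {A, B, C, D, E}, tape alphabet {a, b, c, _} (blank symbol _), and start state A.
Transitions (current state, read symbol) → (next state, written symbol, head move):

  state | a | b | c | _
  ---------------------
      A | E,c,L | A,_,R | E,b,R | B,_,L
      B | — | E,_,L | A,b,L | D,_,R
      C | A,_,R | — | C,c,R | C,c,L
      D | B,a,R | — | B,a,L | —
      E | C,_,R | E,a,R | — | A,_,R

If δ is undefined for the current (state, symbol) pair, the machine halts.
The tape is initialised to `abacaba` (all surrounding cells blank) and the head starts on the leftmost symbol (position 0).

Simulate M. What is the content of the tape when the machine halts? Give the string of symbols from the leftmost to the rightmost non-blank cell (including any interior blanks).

state=A head=0 tape=_[a]bacaba__   (A,a)→(E,c,L)
state=E head=-1 tape=[_]cbacaba__   (E,_)→(A,_,R)
state=A head=0 tape=_[c]bacaba__   (A,c)→(E,b,R)
state=E head=1 tape=_b[b]acaba__   (E,b)→(E,a,R)
state=E head=2 tape=_ba[a]caba__   (E,a)→(C,_,R)
state=C head=3 tape=_ba_[c]aba__   (C,c)→(C,c,R)
state=C head=4 tape=_ba_c[a]ba__   (C,a)→(A,_,R)
state=A head=5 tape=_ba_c_[b]a__   (A,b)→(A,_,R)
state=A head=6 tape=_ba_c__[a]__   (A,a)→(E,c,L)
state=E head=5 tape=_ba_c_[_]c__   (E,_)→(A,_,R)
state=A head=6 tape=_ba_c__[c]__   (A,c)→(E,b,R)
state=E head=7 tape=_ba_c__b[_]_   (E,_)→(A,_,R)
state=A head=8 tape=_ba_c__b_[_]   (A,_)→(B,_,L)
state=B head=7 tape=_ba_c__b[_]_   (B,_)→(D,_,R)
state=D head=8 tape=_ba_c__b_[_]
The non-blank tape span at halt is ba_c__b.

ba_c__b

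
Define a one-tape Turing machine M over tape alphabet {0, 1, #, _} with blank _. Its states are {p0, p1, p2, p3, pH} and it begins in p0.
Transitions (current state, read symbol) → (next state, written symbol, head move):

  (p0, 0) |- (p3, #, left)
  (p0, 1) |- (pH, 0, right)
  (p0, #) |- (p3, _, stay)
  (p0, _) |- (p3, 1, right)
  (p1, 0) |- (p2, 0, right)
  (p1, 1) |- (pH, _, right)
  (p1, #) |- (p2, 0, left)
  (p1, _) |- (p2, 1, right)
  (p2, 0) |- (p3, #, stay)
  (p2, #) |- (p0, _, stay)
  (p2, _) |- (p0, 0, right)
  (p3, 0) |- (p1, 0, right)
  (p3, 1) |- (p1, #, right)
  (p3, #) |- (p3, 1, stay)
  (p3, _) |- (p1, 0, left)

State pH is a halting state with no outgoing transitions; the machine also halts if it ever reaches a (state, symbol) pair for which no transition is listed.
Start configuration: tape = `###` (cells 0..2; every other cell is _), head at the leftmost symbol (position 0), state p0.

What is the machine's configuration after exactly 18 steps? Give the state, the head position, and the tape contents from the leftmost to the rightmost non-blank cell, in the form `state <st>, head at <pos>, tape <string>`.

state p1, head at 4, tape 11#0010

state=p0 head=0 tape=_[#]##___   (p0,#)→(p3,_,stay)
state=p3 head=0 tape=_[_]##___   (p3,_)→(p1,0,left)
state=p1 head=-1 tape=[_]0##___   (p1,_)→(p2,1,right)
state=p2 head=0 tape=1[0]##___   (p2,0)→(p3,#,stay)
state=p3 head=0 tape=1[#]##___   (p3,#)→(p3,1,stay)
state=p3 head=0 tape=1[1]##___   (p3,1)→(p1,#,right)
state=p1 head=1 tape=1#[#]#___   (p1,#)→(p2,0,left)
state=p2 head=0 tape=1[#]0#___   (p2,#)→(p0,_,stay)
state=p0 head=0 tape=1[_]0#___   (p0,_)→(p3,1,right)
state=p3 head=1 tape=11[0]#___   (p3,0)→(p1,0,right)
state=p1 head=2 tape=110[#]___   (p1,#)→(p2,0,left)
state=p2 head=1 tape=11[0]0___   (p2,0)→(p3,#,stay)
state=p3 head=1 tape=11[#]0___   (p3,#)→(p3,1,stay)
state=p3 head=1 tape=11[1]0___   (p3,1)→(p1,#,right)
state=p1 head=2 tape=11#[0]___   (p1,0)→(p2,0,right)
state=p2 head=3 tape=11#0[_]__   (p2,_)→(p0,0,right)
state=p0 head=4 tape=11#00[_]_   (p0,_)→(p3,1,right)
state=p3 head=5 tape=11#001[_]   (p3,_)→(p1,0,left)
state=p1 head=4 tape=11#00[1]0
After 18 steps: state p1, head at 4, tape 11#0010.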